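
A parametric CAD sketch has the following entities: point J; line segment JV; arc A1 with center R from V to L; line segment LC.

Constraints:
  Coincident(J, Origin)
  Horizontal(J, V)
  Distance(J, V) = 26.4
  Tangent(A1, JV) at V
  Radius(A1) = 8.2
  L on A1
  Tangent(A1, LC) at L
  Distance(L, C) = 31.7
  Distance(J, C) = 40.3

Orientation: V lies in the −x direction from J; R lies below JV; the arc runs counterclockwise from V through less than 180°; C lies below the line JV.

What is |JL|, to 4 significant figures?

35.41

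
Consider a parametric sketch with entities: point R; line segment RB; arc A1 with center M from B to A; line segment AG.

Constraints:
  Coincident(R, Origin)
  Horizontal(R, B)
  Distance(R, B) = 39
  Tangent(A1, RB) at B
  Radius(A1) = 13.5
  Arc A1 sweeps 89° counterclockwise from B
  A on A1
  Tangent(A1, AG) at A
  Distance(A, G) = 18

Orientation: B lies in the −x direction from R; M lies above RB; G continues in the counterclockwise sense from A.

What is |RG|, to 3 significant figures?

40.1

On A1, B sits at bearing -90° from M; an 89° counterclockwise sweep puts A at bearing -1°, so A = M + 13.5·(cos -1°, sin -1°) = (-25.5, 13.3). Since A1 is tangent to AG there, MA ⟂ AG, so AG runs along (−sin -1°, cos -1°); with |AG| = 18.0, G = (-25.2, 31.3). Then |RG| = |G − R| = 40.1.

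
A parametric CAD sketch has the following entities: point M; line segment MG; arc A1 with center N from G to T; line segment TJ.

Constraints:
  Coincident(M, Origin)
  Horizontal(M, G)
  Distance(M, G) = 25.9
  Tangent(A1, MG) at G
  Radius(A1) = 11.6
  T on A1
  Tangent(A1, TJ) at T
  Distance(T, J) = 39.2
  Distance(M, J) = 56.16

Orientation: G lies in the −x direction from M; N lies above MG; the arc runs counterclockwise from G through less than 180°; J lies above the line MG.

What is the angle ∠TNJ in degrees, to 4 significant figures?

73.52°

Checks: ∠(NG, GM) = 90.00° ✓; |NT| = 11.60 ✓; ∠(NT, TJ) = 90.00° ✓; |TJ| = 39.20 ✓; |MJ| = 56.16 ✓.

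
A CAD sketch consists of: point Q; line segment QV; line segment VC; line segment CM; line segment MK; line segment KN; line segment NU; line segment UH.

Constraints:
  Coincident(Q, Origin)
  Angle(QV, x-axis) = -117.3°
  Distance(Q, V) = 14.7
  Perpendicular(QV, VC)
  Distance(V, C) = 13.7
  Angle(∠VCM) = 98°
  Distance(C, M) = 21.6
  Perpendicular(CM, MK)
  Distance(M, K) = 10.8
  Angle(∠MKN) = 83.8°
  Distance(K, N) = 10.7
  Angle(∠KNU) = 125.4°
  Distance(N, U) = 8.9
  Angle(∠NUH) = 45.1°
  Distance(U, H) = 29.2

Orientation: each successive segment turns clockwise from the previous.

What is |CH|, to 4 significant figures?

36.08

Q is at the origin; QV runs at -117.3° with length 14.7, so V = (-6.742, -13.06). QV is perpendicular to VC, so VC runs at 152.7°; with |VC| = 13.7, C = (-18.92, -6.779). ∠VCM = 98.0° gives CM at 70.70° from the x-axis; with |CM| = 21.6, M = (-11.78, 13.61). CM is perpendicular to MK, so MK runs at -19.30°; with |MK| = 10.8, K = (-1.584, 10.04). ∠MKN = 83.8° gives KN at -115.5° from the x-axis; with |KN| = 10.7, N = (-6.191, 0.3797). ∠KNU = 125.4° gives NU at -170.1° from the x-axis; with |NU| = 8.9, U = (-14.96, -1.150). ∠NUH = 45.1° gives UH at 55.00° from the x-axis; with |UH| = 29.2, H = (1.790, 22.77). Then |CH| = |H − C| = 36.08.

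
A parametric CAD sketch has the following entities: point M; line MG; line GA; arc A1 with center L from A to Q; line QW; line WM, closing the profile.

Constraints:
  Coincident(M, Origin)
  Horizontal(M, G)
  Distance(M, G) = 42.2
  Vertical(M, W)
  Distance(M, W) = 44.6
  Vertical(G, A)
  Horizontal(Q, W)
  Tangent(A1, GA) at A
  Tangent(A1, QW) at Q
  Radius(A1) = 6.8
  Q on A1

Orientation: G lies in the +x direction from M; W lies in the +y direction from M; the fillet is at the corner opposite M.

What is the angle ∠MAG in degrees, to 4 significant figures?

48.15°

M is at the origin; M and G share the same y with |MG| = 42.2 and G on the +x side, so G = (42.20, 0.000). MW is vertical with |MW| = 44.6 and W on the +y side, so W = (0.000, 44.60). The virtual corner opposite M is at (42.20, 44.60). Since A1 is tangent to GA there, LA ⟂ GA and tangency of A1 to QW means the radius LQ is perpendicular to QW, with radius 6.8, so the center L sits 6.8 in from both sides at L = (35.40, 37.80). That places the tangent points at A = (42.20, 37.80) on GA and Q = (35.40, 44.60) on QW. Then cos ∠MAG = AM·AG / (|AM||AG|), giving 48.15°.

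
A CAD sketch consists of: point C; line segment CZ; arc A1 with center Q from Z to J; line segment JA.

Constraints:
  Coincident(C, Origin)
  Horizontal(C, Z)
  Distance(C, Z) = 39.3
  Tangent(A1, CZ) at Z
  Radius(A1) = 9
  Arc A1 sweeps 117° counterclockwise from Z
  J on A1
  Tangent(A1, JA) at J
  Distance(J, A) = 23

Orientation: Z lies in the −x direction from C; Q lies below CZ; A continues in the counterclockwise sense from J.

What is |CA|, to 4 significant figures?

49.87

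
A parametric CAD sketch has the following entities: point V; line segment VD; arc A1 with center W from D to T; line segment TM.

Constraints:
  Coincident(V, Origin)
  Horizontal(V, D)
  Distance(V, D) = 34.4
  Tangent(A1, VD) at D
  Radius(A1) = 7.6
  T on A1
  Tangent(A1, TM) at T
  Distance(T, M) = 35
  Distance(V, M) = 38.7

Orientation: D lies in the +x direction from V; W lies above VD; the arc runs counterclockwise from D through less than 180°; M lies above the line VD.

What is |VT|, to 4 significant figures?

41.60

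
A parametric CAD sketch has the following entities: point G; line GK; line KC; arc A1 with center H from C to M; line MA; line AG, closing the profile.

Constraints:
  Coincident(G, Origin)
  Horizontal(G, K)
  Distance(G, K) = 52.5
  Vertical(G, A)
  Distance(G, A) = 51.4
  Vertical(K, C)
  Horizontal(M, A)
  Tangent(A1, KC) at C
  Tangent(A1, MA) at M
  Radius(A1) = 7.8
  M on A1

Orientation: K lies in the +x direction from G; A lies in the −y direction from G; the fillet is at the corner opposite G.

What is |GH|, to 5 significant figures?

62.442

G is at the origin; GK is horizontal with |GK| = 52.5 and K on the +x side, so K = (52.500, 0.0000). G and A share the same x with |GA| = 51.4 and A on the −y side, so A = (0.0000, -51.400). The virtual corner opposite G is at (52.500, -51.400). The tangent condition forces HC to be normal to KC and A1 meets MA tangentially, so HM is at right angles to MA, with radius 7.8, so the center H sits 7.8 in from both sides at H = (44.700, -43.600). Then |GH| = |H − G| = 62.442.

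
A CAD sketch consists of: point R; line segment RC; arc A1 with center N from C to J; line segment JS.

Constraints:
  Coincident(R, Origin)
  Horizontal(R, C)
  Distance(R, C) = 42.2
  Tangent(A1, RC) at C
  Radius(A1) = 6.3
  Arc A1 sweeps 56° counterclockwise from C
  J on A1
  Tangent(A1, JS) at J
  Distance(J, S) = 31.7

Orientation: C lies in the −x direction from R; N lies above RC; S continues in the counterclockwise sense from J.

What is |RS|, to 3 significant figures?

34.9

R is at the origin; RC is horizontal with |RC| = 42.2 and C on the −x side, so C = (-42.2, 0.00). A1 meets RC tangentially, so NC is at right angles to RC, so N = C + (0, 6.3) = (-42.2, 6.30). On A1, C sits at bearing -90° from N; a 56° counterclockwise sweep puts J at bearing -34°, so J = N + 6.3·(cos -34°, sin -34°) = (-37.0, 2.78). Since A1 is tangent to JS there, NJ ⟂ JS, so JS runs along (−sin -34°, cos -34°); with |JS| = 31.7, S = (-19.3, 29.1). Then |RS| = |S − R| = 34.9.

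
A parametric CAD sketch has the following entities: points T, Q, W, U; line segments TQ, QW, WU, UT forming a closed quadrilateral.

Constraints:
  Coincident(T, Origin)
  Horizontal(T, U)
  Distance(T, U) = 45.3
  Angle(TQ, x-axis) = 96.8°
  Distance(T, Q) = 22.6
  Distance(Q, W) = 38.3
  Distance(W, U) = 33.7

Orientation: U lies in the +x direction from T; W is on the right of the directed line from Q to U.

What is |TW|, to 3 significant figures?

18.4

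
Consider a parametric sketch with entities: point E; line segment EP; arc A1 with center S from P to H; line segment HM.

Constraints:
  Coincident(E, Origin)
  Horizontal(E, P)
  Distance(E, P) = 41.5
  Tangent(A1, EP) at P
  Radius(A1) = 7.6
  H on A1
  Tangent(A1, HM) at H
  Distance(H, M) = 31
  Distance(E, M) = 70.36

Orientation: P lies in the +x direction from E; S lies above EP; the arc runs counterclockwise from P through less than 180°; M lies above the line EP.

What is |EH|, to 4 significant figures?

48.32

Checks: E.y = 0.00, P.y = 0.00 ✓; |SH| = 7.600 ✓; ∠(SH, HM) = 90.00° ✓; |HM| = 31.00 ✓; |EM| = 70.36 ✓.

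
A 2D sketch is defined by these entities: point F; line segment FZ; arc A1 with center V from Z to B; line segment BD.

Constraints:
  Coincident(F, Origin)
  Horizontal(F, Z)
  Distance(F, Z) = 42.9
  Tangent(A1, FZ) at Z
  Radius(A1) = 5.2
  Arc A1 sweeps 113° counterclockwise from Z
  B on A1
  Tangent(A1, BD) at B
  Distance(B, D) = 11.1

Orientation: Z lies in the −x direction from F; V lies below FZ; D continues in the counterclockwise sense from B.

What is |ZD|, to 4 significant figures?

17.46

On A1, Z sits at bearing 90° from V; a 113° counterclockwise sweep puts B at bearing 203°, so B = V + 5.2·(cos 203°, sin 203°) = (-47.69, -7.232). Tangency of A1 to BD means the radius VB is perpendicular to BD, so BD runs along (−sin 203°, cos 203°); with |BD| = 11.1, D = (-43.35, -17.45). Then |ZD| = |D − Z| = 17.46.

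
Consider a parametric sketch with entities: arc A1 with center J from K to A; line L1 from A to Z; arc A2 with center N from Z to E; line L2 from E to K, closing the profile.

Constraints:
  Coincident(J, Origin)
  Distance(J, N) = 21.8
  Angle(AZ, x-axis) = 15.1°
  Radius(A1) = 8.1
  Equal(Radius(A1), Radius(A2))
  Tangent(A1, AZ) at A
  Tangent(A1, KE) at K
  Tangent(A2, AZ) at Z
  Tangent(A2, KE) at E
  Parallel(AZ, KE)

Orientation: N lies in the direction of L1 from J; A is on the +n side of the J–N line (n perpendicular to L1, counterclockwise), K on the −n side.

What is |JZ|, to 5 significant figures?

23.256

Tangency of A1 to both parallel lines with radius 8.1 puts A and K at J ± 8.1·n: A = (-2.1101, 7.8203), K = (2.1101, -7.8203). Equal radii place Z and E the same way about N: Z = N + 8.1·n = (18.937, 13.499), E = N − 8.1·n = (23.157, -2.1413). Then |JZ| = |Z − J| = 23.256.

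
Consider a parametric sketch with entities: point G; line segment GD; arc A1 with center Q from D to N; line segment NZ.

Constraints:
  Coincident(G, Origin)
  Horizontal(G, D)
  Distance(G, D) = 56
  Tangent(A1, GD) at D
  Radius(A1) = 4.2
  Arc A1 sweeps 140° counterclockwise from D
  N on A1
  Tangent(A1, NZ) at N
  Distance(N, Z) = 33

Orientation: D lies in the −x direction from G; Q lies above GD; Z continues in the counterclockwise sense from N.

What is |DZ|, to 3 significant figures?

36.5

G is at the origin; G and D share the same y with |GD| = 56.0 and D on the −x side, so D = (-56.0, 0.00). Tangency of A1 to GD means the radius QD is perpendicular to GD, so Q = D + (0, 4.2) = (-56.0, 4.20). On A1, D sits at bearing -90° from Q; a 140° counterclockwise sweep puts N at bearing 50°, so N = Q + 4.2·(cos 50°, sin 50°) = (-53.3, 7.42). The tangent condition forces QN to be normal to NZ, so NZ runs along (−sin 50°, cos 50°); with |NZ| = 33.0, Z = (-78.6, 28.6). Then |DZ| = |Z − D| = 36.5.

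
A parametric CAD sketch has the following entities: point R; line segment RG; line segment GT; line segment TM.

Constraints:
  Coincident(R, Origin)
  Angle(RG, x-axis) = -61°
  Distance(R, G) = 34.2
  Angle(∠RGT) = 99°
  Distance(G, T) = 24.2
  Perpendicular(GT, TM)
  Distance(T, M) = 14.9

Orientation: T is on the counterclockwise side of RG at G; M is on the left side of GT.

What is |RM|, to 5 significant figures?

35.066

R is at the origin; RG runs at -61.0° with length 34.2, so G = 34.2·(cos -61.0°, sin -61.0°) = (16.580, -29.912). ∠RGT = 99.0°, so GT runs at -61.0° + (180° − 99.0°) = 20.000° from the x-axis; with |GT| = 24.2, T = G + 24.2·(cos 20.000°, sin 20.000°) = (39.321, -21.635). GT ⟂ TM; with |TM| = 14.9 on the left of GT, M = T + 14.9·(-0.34202, 0.93969) = (34.225, -7.6337). Then |RM| = |M − R| = 35.066.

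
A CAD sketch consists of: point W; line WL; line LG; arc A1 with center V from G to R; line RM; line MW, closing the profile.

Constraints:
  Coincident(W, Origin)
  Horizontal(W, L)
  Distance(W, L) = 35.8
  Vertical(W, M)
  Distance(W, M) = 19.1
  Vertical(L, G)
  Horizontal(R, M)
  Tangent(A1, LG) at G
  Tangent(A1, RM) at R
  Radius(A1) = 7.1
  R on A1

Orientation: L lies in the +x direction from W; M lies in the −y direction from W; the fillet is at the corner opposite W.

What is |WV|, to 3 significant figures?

31.1

W and M share the same x with |WM| = 19.1 and M on the −y side, so M = (0.00, -19.1). The virtual corner opposite W is at (35.8, -19.1). The tangent condition forces VG to be normal to LG and the tangent condition forces VR to be normal to RM, with radius 7.1, so the center V sits 7.1 in from both sides at V = (28.7, -12.0). Then |WV| = |V − W| = 31.1.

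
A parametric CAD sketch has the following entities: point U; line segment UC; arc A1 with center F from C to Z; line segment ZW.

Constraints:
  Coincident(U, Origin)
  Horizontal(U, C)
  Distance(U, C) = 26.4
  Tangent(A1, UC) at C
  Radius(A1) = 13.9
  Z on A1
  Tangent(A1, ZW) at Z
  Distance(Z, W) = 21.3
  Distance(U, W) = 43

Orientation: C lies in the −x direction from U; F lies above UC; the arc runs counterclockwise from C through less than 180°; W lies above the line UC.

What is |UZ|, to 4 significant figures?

22.29

U is at the origin; U and C share the same y with |UC| = 26.4 and C on the −x side, so C = (-26.40, 0.000). Since A1 is tangent to UC there, FC ⟂ UC, so F = C + (0, 13.9) = (-26.40, 13.90). Since FZ ⟂ ZW (tangency), |FW| = √(13.9² + 21.3²) = 25.43 regardless of where Z sits on A1. So W lies on both circle(U, 43.0) and circle(F, 25.43); the above-UC intersection is W = (-19.43, 38.36). Z is the foot of the tangent from W: Z = (-13.12, 18.02).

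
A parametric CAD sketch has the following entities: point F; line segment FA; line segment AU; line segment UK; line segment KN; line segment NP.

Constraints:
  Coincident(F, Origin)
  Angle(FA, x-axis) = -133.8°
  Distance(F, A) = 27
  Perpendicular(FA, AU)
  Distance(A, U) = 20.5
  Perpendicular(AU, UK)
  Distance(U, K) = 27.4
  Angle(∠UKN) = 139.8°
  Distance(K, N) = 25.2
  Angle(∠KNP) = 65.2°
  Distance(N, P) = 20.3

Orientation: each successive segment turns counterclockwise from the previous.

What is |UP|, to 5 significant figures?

37.620

∠UKN = 139.8° gives KN at 86.400° from the x-axis; with |KN| = 25.2, N = (16.655, 11.250). ∠KNP = 65.2° gives NP at -158.80° from the x-axis; with |NP| = 20.3, P = (-2.2709, 3.9091). Then |UP| = |P − U| = 37.620.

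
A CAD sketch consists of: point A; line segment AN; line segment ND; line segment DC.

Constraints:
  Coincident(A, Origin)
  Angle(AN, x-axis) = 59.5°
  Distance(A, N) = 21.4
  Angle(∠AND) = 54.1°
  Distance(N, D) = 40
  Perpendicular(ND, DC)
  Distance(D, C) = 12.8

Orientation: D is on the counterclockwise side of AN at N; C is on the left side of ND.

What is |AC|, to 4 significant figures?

27.82

∠AND = 54.1°, so ND runs at 59.5° + (180° − 54.1°) = 185.4° from the x-axis; with |ND| = 40.0, D = N + 40.0·(cos 185.4°, sin 185.4°) = (-28.96, 14.67). ND is perpendicular to DC; with |DC| = 12.8 on the left of ND, C = D + 12.8·(0.09411, -0.9956) = (-27.76, 1.931). Then |AC| = |C − A| = 27.82.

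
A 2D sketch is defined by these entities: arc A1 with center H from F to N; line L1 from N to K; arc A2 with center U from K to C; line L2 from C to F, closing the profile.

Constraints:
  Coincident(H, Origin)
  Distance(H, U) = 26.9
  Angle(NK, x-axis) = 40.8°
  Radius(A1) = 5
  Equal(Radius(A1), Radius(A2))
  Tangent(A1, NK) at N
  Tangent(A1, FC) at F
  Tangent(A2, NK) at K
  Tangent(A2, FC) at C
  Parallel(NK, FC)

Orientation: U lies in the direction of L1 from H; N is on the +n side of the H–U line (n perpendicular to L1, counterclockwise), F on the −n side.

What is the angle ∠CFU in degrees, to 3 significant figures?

10.5°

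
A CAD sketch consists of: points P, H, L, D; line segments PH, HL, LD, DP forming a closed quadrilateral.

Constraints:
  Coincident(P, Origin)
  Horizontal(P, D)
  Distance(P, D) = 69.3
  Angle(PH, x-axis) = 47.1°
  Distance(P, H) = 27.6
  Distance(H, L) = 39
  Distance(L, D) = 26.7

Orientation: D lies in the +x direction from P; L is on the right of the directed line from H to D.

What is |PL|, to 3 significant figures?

45.2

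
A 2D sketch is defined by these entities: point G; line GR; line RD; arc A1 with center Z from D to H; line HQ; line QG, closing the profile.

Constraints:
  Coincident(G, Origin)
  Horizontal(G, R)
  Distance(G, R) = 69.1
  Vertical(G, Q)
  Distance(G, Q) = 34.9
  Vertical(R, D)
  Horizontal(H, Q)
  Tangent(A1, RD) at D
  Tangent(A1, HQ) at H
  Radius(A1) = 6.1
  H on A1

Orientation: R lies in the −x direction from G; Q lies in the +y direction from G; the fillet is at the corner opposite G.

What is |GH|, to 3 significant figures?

72.0

The virtual corner opposite G is at (-69.1, 34.9). A1 meets RD tangentially, so ZD is at right angles to RD and A1 meets HQ tangentially, so ZH is at right angles to HQ, with radius 6.1, so the center Z sits 6.1 in from both sides at Z = (-63.0, 28.8). That places the tangent points at D = (-69.1, 28.8) on RD and H = (-63.0, 34.9) on HQ. Then |GH| = |H − G| = 72.0.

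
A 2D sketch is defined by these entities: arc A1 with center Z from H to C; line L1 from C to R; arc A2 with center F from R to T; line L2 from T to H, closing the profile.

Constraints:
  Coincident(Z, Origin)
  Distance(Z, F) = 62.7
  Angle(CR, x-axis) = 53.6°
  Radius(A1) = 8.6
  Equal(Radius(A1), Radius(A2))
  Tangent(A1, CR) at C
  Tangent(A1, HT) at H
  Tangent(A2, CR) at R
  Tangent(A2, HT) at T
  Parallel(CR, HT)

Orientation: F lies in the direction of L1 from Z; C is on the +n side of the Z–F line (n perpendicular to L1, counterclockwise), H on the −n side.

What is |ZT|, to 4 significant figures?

63.29

The slot axis is L1's direction at 53.6°, so u = (cos 53.6°, sin 53.6°) = (0.5934, 0.8049) and n = (−sin 53.6°, cos 53.6°) = (-0.8049, 0.5934). Z is at the origin and F lies 62.7 along u from Z, so F = 62.7·u = (37.21, 50.47). Tangency of A1 to both parallel lines with radius 8.6 puts C and H at Z ± 8.6·n: C = (-6.922, 5.103), H = (6.922, -5.103). Equal radii place R and T the same way about F: R = F + 8.6·n = (30.29, 55.57), T = F − 8.6·n = (44.13, 45.36). Then |ZT| = |T − Z| = 63.29.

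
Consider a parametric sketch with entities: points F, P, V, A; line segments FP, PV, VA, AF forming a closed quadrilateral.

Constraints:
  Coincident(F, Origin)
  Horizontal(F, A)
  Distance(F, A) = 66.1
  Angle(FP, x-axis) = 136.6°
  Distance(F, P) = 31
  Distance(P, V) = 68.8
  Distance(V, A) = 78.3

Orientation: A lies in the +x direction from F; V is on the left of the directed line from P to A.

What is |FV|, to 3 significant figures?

73.7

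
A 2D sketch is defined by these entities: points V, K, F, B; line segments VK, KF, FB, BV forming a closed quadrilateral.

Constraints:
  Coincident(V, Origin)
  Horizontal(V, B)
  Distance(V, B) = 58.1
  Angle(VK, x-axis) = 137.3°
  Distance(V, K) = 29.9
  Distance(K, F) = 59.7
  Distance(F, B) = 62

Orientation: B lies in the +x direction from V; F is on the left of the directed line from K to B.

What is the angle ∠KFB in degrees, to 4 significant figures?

85.47°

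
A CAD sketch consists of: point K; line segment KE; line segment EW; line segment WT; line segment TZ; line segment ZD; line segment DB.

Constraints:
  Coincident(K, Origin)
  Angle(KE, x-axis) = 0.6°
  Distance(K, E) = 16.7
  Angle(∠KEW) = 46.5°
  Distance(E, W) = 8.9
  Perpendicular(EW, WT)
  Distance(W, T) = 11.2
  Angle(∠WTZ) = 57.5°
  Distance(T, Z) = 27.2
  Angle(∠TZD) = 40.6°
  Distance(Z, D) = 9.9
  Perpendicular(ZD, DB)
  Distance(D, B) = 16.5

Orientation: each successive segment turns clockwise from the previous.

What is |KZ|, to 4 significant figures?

29.89

EW is perpendicular to WT, so WT runs at 137.1°; with |WT| = 11.2, T = (2.436, 1.279). ∠WTZ = 57.5° gives TZ at 14.60° from the x-axis; with |TZ| = 27.2, Z = (28.76, 8.136). Then |KZ| = |Z − K| = 29.89.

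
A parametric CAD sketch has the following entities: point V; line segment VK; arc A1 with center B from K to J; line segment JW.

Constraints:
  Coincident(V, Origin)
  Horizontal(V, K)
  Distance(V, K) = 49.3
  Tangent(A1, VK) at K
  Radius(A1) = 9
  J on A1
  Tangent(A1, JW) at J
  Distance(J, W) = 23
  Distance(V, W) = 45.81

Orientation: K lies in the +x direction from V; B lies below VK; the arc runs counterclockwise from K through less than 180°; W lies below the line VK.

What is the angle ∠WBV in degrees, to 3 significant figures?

65.6°

Checks: |BJ| = 9.000 ✓; ∠(BJ, JW) = 90.00° ✓; |JW| = 23.00 ✓; |VW| = 45.81 ✓.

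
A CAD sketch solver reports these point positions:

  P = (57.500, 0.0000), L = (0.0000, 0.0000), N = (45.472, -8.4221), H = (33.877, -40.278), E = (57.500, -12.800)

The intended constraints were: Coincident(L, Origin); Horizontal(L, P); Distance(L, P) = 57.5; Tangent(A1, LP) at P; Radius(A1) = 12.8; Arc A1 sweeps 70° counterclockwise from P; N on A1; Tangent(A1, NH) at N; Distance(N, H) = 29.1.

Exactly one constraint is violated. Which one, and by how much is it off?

Distance(N, H) = 29.1 — off by 4.80.

L = (0.00, 0.00) ✓; L.y = 0.00, P.y = 0.00 ✓; |LP| = 57.50 ✓; ∠(EP, PL) = 90.00° ✓; |EP| = 12.80 ✓; bearing(E→N) − bearing(E→P) = 70.00° ✓; |EN| = 12.80 ✓; ∠(EN, NH) = 90.00° ✓; |NH| = 33.90 ✗.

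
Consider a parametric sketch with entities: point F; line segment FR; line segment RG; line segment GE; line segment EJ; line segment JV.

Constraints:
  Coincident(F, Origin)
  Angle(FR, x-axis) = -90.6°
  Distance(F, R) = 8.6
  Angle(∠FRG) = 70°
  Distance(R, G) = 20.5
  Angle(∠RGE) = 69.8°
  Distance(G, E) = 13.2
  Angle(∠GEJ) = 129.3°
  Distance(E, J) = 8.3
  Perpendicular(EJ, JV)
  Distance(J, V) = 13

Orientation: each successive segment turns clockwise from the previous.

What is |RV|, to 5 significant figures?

4.7682

F is at the origin; FR runs at -90.6° with length 8.6, so R = (-0.090057, -8.5995). ∠FRG = 70.0° gives RG at 159.40° from the x-axis; with |RG| = 20.5, G = (-19.279, -1.3868). ∠RGE = 69.8° gives GE at 49.200° from the x-axis; with |GE| = 13.2, E = (-10.654, 8.6056). ∠GEJ = 129.3° gives EJ at -1.5000° from the x-axis; with |EJ| = 8.3, J = (-2.3570, 8.3883). EJ is perpendicular to JV, so JV runs at -91.500°; with |JV| = 13.0, V = (-2.6973, -4.6073). Then |RV| = |V − R| = 4.7682.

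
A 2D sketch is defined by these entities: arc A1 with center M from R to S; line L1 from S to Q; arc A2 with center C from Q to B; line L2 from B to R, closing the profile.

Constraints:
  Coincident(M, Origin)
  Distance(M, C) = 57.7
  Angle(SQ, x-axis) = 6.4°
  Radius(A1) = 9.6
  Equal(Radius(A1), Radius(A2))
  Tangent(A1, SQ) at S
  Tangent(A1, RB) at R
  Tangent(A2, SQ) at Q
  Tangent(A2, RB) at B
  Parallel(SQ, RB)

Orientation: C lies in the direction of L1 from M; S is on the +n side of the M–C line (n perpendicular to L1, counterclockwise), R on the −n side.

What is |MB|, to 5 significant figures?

58.493

The slot axis is L1's direction at 6.4°, so u = (cos 6.4°, sin 6.4°) = (0.99377, 0.11147) and n = (−sin 6.4°, cos 6.4°) = (-0.11147, 0.99377). M is at the origin and C lies 57.7 along u from M, so C = 57.7·u = (57.340, 6.4318). Tangency of A1 to both parallel lines with radius 9.6 puts S and R at M ± 9.6·n: S = (-1.0701, 9.5402), R = (1.0701, -9.5402). Equal radii place Q and B the same way about C: Q = C + 9.6·n = (56.270, 15.972), B = C − 9.6·n = (58.411, -3.1084). Then |MB| = |B − M| = 58.493.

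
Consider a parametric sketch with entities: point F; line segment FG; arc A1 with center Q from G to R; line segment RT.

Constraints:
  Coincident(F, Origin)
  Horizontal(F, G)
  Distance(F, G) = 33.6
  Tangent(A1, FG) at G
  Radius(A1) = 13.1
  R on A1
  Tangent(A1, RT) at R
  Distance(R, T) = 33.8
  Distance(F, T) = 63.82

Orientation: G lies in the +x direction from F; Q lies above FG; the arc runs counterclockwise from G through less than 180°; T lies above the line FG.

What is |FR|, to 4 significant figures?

48.93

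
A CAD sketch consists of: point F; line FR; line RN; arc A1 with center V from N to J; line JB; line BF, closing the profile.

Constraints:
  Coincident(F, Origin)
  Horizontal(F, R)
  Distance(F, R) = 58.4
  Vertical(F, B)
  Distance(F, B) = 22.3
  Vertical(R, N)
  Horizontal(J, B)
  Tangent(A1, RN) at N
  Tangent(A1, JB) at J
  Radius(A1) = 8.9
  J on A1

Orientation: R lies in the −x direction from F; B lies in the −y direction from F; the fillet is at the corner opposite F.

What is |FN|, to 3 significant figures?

59.9

F is at the origin; F and R share the same y with |FR| = 58.4 and R on the −x side, so R = (-58.4, 0.00). FB is vertical with |FB| = 22.3 and B on the −y side, so B = (0.00, -22.3). The virtual corner opposite F is at (-58.4, -22.3). A1 meets RN tangentially, so VN is at right angles to RN and A1 meets JB tangentially, so VJ is at right angles to JB, with radius 8.9, so the center V sits 8.9 in from both sides at V = (-49.5, -13.4). That places the tangent points at N = (-58.4, -13.4) on RN and J = (-49.5, -22.3) on JB. Then |FN| = |N − F| = 59.9.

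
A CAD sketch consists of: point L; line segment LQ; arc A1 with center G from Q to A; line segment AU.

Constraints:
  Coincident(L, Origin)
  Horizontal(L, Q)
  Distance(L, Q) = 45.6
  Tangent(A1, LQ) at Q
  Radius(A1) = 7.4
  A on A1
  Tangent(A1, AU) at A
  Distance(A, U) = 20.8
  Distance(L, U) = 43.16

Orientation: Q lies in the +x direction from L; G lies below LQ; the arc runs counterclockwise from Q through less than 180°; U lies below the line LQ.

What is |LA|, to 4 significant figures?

38.80

Checks: ∠(GQ, QL) = 90.00° ✓; |GQ| = 7.400 ✓; |GA| = 7.400 ✓; ∠(GA, AU) = 90.00° ✓; |AU| = 20.80 ✓; |LU| = 43.16 ✓.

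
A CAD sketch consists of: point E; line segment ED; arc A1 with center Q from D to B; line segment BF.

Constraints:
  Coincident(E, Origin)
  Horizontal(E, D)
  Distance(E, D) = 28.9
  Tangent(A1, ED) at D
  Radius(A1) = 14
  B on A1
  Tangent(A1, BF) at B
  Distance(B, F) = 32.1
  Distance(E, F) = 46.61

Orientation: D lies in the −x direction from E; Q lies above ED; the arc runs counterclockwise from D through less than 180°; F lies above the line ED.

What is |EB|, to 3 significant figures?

19.7

E is at the origin; E and D share the same y with |ED| = 28.9 and D on the −x side, so D = (-28.9, 0.00). The tangent condition forces QD to be normal to ED, so Q = D + (0, 14) = (-28.9, 14.0). Since QB ⟂ BF (tangency), |QF| = √(14.0² + 32.1²) = 35.0 regardless of where B sits on A1. So F lies on both circle(E, 46.61) and circle(Q, 35.0); the above-ED intersection is F = (-12.5, 44.9). B is the foot of the tangent from F: B = (-14.9, 12.9).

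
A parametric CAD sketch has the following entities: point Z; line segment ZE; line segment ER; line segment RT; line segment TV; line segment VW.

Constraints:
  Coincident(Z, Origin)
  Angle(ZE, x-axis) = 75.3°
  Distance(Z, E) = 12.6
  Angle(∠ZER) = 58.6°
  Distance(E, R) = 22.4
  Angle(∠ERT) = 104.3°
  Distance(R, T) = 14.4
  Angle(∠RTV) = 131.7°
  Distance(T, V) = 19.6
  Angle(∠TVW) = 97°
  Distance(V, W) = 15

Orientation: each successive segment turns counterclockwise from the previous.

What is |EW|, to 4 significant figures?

23.45

Z is at the origin; ZE runs at 75.3° with length 12.6, so E = (3.197, 12.19). ∠ZER = 58.6° gives ER at -163.3° from the x-axis; with |ER| = 22.4, R = (-18.26, 5.751). ∠ERT = 104.3° gives RT at -87.60° from the x-axis; with |RT| = 14.4, T = (-17.65, -8.637). ∠RTV = 131.7° gives TV at -39.30° from the x-axis; with |TV| = 19.6, V = (-2.488, -21.05). ∠TVW = 97.0° gives VW at 43.70° from the x-axis; with |VW| = 15.0, W = (8.357, -10.69). Then |EW| = |W − E| = 23.45.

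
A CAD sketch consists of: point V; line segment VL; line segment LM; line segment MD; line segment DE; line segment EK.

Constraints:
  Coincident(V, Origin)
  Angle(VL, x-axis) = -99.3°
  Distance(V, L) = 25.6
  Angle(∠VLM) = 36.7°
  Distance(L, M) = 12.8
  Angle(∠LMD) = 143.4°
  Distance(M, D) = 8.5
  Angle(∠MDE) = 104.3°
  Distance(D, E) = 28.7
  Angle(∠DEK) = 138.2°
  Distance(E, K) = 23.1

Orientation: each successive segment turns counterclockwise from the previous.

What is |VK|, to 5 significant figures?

41.935

∠MDE = 104.3° gives DE at 156.30° from the x-axis; with |DE| = 28.7, E = (-19.821, 3.5499). ∠DEK = 138.2° gives EK at -161.90° from the x-axis; with |EK| = 23.1, K = (-41.778, -3.6267). Then |VK| = |K − V| = 41.935.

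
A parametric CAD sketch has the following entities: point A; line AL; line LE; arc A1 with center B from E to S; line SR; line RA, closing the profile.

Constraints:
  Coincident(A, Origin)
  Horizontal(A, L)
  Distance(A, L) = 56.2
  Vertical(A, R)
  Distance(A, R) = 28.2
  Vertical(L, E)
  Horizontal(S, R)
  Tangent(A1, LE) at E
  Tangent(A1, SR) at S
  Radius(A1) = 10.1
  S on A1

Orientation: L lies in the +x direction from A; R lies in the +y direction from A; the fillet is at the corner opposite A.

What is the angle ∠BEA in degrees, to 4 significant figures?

17.85°

A is at the origin; A and L share the same y with |AL| = 56.2 and L on the +x side, so L = (56.20, 0.000). A and R share the same x with |AR| = 28.2 and R on the +y side, so R = (0.000, 28.20). The virtual corner opposite A is at (56.20, 28.20). The tangent condition forces BE to be normal to LE and tangency of A1 to SR means the radius BS is perpendicular to SR, with radius 10.1, so the center B sits 10.1 in from both sides at B = (46.10, 18.10). That places the tangent points at E = (56.20, 18.10) on LE and S = (46.10, 28.20) on SR. Then cos ∠BEA = EB·EA / (|EB||EA|), giving 17.85°.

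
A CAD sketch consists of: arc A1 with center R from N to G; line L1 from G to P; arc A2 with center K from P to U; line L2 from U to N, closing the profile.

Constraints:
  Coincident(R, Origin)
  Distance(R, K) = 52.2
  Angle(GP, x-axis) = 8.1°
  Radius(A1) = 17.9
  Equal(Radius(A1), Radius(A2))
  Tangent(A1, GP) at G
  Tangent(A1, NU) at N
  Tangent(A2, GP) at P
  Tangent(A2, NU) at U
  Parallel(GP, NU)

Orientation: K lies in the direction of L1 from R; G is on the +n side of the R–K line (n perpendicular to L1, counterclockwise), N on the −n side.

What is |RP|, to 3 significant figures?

55.2

The slot axis is L1's direction at 8.1°, so u = (cos 8.1°, sin 8.1°) = (0.990, 0.141) and n = (−sin 8.1°, cos 8.1°) = (-0.141, 0.990). R is at the origin and K lies 52.2 along u from R, so K = 52.2·u = (51.7, 7.36). Tangency of A1 to both parallel lines with radius 17.9 puts G and N at R ± 17.9·n: G = (-2.52, 17.7), N = (2.52, -17.7). Equal radii place P and U the same way about K: P = K + 17.9·n = (49.2, 25.1), U = K − 17.9·n = (54.2, -10.4). Then |RP| = |P − R| = 55.2.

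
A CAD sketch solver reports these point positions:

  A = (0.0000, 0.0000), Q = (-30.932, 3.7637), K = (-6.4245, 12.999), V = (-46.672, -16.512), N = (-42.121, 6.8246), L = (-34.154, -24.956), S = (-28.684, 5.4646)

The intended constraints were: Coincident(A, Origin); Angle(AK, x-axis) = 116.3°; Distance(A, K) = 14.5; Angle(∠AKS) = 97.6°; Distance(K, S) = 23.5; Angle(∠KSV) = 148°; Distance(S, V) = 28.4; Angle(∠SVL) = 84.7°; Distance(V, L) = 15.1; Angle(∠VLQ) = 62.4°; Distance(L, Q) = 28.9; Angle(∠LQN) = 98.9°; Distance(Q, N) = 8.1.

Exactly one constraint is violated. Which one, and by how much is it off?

Distance(Q, N) = 8.1 — off by 3.50.

A = (0.00, 0.00) ✓; AK at 116.3° ✓; |AK| = 14.50 ✓; ∠AKS = 97.60° ✓; |KS| = 23.50 ✓; ∠KSV = 148.0° ✓; |SV| = 28.40 ✓; ∠SVL = 84.70° ✓; |VL| = 15.10 ✓; ∠VLQ = 62.40° ✓; |LQ| = 28.90 ✓; ∠LQN = 98.90° ✓; |QN| = 11.60 ✗.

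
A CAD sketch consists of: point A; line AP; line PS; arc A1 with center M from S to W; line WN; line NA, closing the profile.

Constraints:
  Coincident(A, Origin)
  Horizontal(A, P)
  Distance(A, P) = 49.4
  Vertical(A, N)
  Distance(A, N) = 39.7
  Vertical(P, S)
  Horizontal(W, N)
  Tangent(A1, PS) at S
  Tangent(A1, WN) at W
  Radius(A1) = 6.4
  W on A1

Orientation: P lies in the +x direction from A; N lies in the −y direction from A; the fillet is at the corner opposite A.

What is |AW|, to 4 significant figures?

58.52

A is at the origin; A and P share the same y with |AP| = 49.4 and P on the +x side, so P = (49.40, 0.000). AN is vertical with |AN| = 39.7 and N on the −y side, so N = (0.000, -39.70). The virtual corner opposite A is at (49.40, -39.70). Since A1 is tangent to PS there, MS ⟂ PS and the tangent condition forces MW to be normal to WN, with radius 6.4, so the center M sits 6.4 in from both sides at M = (43.00, -33.30). That places the tangent points at S = (49.40, -33.30) on PS and W = (43.00, -39.70) on WN. Then |AW| = |W − A| = 58.52.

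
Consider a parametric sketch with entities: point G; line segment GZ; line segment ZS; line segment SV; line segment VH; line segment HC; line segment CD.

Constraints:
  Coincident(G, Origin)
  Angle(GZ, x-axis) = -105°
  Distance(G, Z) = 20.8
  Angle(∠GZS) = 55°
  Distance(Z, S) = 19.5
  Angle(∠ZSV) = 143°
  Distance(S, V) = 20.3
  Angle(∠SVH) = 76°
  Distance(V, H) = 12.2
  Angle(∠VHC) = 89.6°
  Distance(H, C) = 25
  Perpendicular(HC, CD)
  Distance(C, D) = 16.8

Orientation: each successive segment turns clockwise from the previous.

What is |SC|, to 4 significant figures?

8.873

∠SVH = 76.0° gives VH at -11.00° from the x-axis; with |VH| = 12.2, H = (-7.004, 12.79). ∠VHC = 89.6° gives HC at -101.4° from the x-axis; with |HC| = 25.0, C = (-11.95, -11.72). Then |SC| = |C − S| = 8.873.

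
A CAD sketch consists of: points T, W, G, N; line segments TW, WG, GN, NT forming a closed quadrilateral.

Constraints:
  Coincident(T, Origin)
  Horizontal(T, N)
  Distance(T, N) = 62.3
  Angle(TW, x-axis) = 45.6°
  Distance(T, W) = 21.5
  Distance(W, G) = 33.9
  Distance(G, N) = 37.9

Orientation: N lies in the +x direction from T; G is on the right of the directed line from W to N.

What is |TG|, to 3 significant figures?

32.2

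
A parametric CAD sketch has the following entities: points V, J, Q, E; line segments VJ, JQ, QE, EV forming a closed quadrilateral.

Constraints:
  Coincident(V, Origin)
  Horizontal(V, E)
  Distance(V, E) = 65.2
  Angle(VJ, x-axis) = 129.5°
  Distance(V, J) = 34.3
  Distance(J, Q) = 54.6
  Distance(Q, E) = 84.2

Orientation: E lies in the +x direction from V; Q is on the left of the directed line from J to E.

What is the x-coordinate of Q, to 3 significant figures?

14.5

Checks: |JQ| = 54.60 ✓; |QE| = 84.20 ✓.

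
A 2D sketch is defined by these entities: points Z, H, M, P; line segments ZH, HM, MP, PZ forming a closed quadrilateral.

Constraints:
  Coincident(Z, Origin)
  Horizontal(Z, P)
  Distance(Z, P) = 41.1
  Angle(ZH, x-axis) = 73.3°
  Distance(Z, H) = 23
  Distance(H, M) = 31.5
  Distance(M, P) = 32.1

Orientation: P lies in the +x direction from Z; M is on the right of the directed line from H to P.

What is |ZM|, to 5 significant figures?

13.886

Z is at the origin; Z and P share the same y with |ZP| = 41.1 and P in +x, so P = (41.1, 0). ZH runs at 73.3° with |ZH| = 23.0, so H = (6.6093, 22.030). M is determined by |HM| = 31.5 and |MP| = 32.1 together: it lies at the intersection of circle(H, 31.5) and circle(P, 32.1). With |HP| = 40.926, the foot of the radical line on HP is 19.997 from H and the perpendicular offset is √(31.5² − 19.997²) = 24.339. Taking the right-of-HP solution: M = (10.360, -9.2459).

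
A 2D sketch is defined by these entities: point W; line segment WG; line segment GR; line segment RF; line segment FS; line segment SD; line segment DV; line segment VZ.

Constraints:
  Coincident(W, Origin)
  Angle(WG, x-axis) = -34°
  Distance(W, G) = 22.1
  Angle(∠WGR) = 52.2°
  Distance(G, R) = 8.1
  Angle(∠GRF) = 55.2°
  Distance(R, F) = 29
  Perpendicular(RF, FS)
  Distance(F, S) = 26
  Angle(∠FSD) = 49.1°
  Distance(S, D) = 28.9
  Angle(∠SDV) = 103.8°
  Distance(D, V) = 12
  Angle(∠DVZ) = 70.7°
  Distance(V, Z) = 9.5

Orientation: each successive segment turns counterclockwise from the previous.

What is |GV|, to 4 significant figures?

13.01

W is at the origin; WG runs at -34.0° with length 22.1, so G = (18.32, -12.36). ∠WGR = 52.2° gives GR at 93.80° from the x-axis; with |GR| = 8.1, R = (17.78, -4.276). ∠GRF = 55.2° gives RF at -141.4° from the x-axis; with |RF| = 29.0, F = (-4.879, -22.37). RF is perpendicular to FS, so FS runs at -51.40°; with |FS| = 26.0, S = (11.34, -42.69). ∠FSD = 49.1° gives SD at 79.50° from the x-axis; with |SD| = 28.9, D = (16.61, -14.27). ∠SDV = 103.8° gives DV at 155.7° from the x-axis; with |DV| = 12.0, V = (5.671, -9.334). Then |GV| = |V − G| = 13.01.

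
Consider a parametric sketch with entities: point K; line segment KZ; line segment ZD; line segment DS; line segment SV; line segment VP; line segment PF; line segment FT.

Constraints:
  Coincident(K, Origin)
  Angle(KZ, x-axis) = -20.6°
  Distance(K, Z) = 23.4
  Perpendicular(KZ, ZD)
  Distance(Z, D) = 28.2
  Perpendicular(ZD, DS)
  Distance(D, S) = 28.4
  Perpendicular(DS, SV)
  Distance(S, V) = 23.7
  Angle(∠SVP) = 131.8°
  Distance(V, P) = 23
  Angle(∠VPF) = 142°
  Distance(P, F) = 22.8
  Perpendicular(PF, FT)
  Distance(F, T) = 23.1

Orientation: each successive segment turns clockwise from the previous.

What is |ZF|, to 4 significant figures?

16.87

K is at the origin; KZ runs at -20.6° with length 23.4, so Z = (21.90, -8.233). KZ is perpendicular to ZD, so ZD runs at -110.6°; with |ZD| = 28.2, D = (11.98, -34.63). ZD is perpendicular to DS, so DS runs at 159.4°; with |DS| = 28.4, S = (-14.60, -24.64). DS ⟂ SV, so SV runs at 69.40°; with |SV| = 23.7, V = (-6.264, -2.453). ∠SVP = 131.8° gives VP at 21.20° from the x-axis; with |VP| = 23.0, P = (15.18, 5.864). ∠VPF = 142.0° gives PF at -16.80° from the x-axis; with |PF| = 22.8, F = (37.01, -0.7256). Then |ZF| = |F − Z| = 16.87.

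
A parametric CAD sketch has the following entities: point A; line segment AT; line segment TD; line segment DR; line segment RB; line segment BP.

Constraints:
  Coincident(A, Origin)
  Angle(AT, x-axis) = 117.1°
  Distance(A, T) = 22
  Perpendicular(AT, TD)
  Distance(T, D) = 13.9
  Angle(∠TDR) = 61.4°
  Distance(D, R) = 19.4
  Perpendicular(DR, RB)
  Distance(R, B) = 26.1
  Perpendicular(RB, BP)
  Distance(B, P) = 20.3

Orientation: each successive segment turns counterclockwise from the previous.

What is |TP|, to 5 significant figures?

15.816

The perpendicularity gives RB at right angles to DR, so RB runs at 55.700°; with |RB| = 26.1, B = (8.3384, 23.881). RB ⟂ BP, so BP runs at 145.70°; with |BP| = 20.3, P = (-8.4314, 35.321). Then |TP| = |P − T| = 15.816.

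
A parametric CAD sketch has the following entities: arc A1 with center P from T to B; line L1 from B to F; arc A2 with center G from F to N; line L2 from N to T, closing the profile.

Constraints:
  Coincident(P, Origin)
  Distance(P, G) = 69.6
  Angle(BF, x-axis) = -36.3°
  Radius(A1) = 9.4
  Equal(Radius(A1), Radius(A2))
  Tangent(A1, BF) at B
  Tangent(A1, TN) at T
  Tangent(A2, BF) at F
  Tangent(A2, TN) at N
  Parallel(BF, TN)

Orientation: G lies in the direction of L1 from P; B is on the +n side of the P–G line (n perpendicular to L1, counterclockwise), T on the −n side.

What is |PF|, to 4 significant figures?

70.23

The slot axis is L1's direction at -36.3°, so u = (cos -36.3°, sin -36.3°) = (0.8059, -0.5920) and n = (−sin -36.3°, cos -36.3°) = (0.5920, 0.8059). P is at the origin and G lies 69.6 along u from P, so G = 69.6·u = (56.09, -41.20). Tangency of A1 to both parallel lines with radius 9.4 puts B and T at P ± 9.4·n: B = (5.565, 7.576), T = (-5.565, -7.576). Equal radii place F and N the same way about G: F = G + 9.4·n = (61.66, -33.63), N = G − 9.4·n = (50.53, -48.78). Then |PF| = |F − P| = 70.23.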